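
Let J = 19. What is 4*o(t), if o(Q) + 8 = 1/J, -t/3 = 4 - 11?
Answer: -604/19 ≈ -31.789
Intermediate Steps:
t = 21 (t = -3*(4 - 11) = -3*(-7) = 21)
o(Q) = -151/19 (o(Q) = -8 + 1/19 = -151/19)
4*o(t) = 4*(-151/19) = -604/19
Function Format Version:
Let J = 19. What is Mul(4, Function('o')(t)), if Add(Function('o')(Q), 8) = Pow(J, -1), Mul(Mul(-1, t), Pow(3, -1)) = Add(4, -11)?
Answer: Rational(-604, 19) ≈ -31.789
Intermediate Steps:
t = 21 (t = Mul(-3, Add(4, -11)) = Mul(-3, -7) = 21)
Function('o')(Q) = Rational(-151, 19) (Function('o')(Q) = Add(-8, Pow(19, -1)) = Add(-8, Rational(1, 19)) = Rational(-151, 19))
Mul(4, Function('o')(t)) = Mul(4, Rational(-151, 19)) = Rational(-604, 19)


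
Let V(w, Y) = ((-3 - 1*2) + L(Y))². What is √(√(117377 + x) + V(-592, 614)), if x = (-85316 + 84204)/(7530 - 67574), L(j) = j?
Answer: 3*√(9285628956289 + 75055*√13061026067)/15011 ≈ 609.28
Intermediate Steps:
V(w, Y) = (-5 + Y)² (V(w, Y) = ((-3 - 1*2) + Y)² = ((-3 - 2) + Y)² = (-5 + Y)²)
x = 278/15011 (x = -1112/(-60044) = -1112*(-1/60044) = 278/15011 ≈ 0.018520)
√(√(117377 + x) + V(-592, 614)) = √(√(117377 + 278/15011) + (-5 + 614)²) = √(√(1761946425/15011) + 609²) = √(45*√13061026067/15011 + 370881) = √(370881 + 45*√13061026067/15011)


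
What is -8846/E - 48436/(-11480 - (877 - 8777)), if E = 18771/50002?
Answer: -395647036301/16800045 ≈ -23550.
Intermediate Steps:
E = 18771/50002 (E = 18771*(1/50002) = 18771/50002 ≈ 0.37540)
-8846/E - 48436/(-11480 - (877 - 8777)) = -8846/18771/50002 - 48436/(-11480 - (877 - 8777)) = -8846*50002/18771 - 48436/(-11480 - 1*(-7900)) = -442317692/18771 - 48436/(-11480 + 7900) = -442317692/18771 - 48436/(-3580) = -442317692/18771 - 48436*(-1/3580) = -442317692/18771 + 12109/895 = -395647036301/16800045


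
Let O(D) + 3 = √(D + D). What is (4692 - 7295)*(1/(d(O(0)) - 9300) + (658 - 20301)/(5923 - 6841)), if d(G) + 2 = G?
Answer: -475769043791/8541990 ≈ -55698.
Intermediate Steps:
O(D) = -3 + √2*√D (O(D) = -3 + √(D + D) = -3 + √(2*D) = -3 + √2*√D)
d(G) = -2 + G
(4692 - 7295)*(1/(d(O(0)) - 9300) + (658 - 20301)/(5923 - 6841)) = (4692 - 7295)*(1/((-2 + (-3 + √2*√0)) - 9300) + (658 - 20301)/(5923 - 6841)) = -2603*(1/((-2 + (-3 + √2*0)) - 9300) - 19643/(-918)) = -2603*(1/((-2 + (-3 + 0)) - 9300) - 19643*(-1/918)) = -2603*(1/((-2 - 3) - 9300) + 19643/918) = -2603*(1/(-5 - 9300) + 19643/918) = -2603*(1/(-9305) + 19643/918) = -2603*(-1/9305 + 19643/918) = -2603*182777197/8541990 = -475769043791/8541990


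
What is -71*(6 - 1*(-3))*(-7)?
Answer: 4473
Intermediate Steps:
-71*(6 - 1*(-3))*(-7) = -71*(6 + 3)*(-7) = -71*9*(-7) = -(-4473) = -71*(-63) = 4473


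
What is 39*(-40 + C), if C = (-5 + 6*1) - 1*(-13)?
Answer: -1014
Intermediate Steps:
C = 14 (C = (-5 + 6) + 13 = 1 + 13 = 14)
39*(-40 + C) = 39*(-40 + 14) = 39*(-26) = -1014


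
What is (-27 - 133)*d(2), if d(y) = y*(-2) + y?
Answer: 320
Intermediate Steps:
d(y) = -y (d(y) = -2*y + y = -y)
(-27 - 133)*d(2) = (-27 - 133)*(-1*2) = -160*(-2) = 320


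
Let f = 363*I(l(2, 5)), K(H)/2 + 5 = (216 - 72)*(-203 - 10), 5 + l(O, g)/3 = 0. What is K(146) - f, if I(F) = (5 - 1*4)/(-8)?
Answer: -490469/8 ≈ -61309.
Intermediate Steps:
l(O, g) = -15 (l(O, g) = -15 + 3*0 = -15 + 0 = -15)
I(F) = -1/8 (I(F) = (5 - 4)*(-1/8) = 1*(-1/8) = -1/8)
K(H) = -61354 (K(H) = -10 + 2*((216 - 72)*(-203 - 10)) = -10 + 2*(144*(-213)) = -10 + 2*(-30672) = -10 - 61344 = -61354)
f = -363/8 (f = 363*(-1/8) = -363/8 ≈ -45.375)
K(146) - f = -61354 - 1*(-363/8) = -61354 + 363/8 = -490469/8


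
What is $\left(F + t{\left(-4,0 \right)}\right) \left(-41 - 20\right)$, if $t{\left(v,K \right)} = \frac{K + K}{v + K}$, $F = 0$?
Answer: $0$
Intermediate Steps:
$t{\left(v,K \right)} = \frac{2 K}{K + v}$
$\left(F + t{\left(-4,0 \right)}\right) \left(-41 - 20\right) = \left(0 + 2 \cdot 0 \frac{1}{0 - 4}\right) \left(-41 - 20\right) = \left(0 + 2 \cdot 0 \frac{1}{-4}\right) \left(-61\right) = \left(0 + 2 \cdot 0 \left(- \frac{1}{4}\right)\right) \left(-61\right) = \left(0 + 0\right) \left(-61\right) = 0 \left(-61\right) = 0$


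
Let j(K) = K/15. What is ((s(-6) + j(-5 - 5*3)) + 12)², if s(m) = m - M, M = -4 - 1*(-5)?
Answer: 121/9 ≈ 13.444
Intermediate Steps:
M = 1 (M = -4 + 5 = 1)
j(K) = K/15 (j(K) = K*(1/15) = K/15)
s(m) = -1 + m (s(m) = m - 1*1 = m - 1 = -1 + m)
((s(-6) + j(-5 - 5*3)) + 12)² = (((-1 - 6) + (-5 - 5*3)/15) + 12)² = ((-7 + (-5 - 15)/15) + 12)² = ((-7 + (1/15)*(-20)) + 12)² = ((-7 - 4/3) + 12)² = (-25/3 + 12)² = (11/3)² = 121/9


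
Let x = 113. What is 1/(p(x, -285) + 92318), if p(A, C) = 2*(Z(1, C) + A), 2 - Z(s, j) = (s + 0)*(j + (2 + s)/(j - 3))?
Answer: 48/4469665 ≈ 1.0739e-5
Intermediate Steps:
Z(s, j) = 2 - s*(j + (2 + s)/(-3 + j)) (Z(s, j) = 2 - (s + 0)*(j + (2 + s)/(j - 3)) = 2 - s*(j + (2 + s)/(-3 + j)))
p(A, C) = 2*A + 2*(-9 - C**2 + 5*C)/(-3 + C) (p(A, C) = 2*((-6 - 1*1**2 - 2*1 + 2*C - 1*1*C**2 + 3*C*1)/(-3 + C) + A) = 2*((-6 - 1*1 - 2 + 2*C - C**2 + 3*C)/(-3 + C) + A) = 2*((-6 - 1 - 2 + 2*C - C**2 + 3*C)/(-3 + C) + A) = 2*((-9 - C**2 + 5*C)/(-3 + C) + A) = 2*(A + (-9 - C**2 + 5*C)/(-3 + C)) = 2*A + 2*(-9 - C**2 + 5*C)/(-3 + C))
1/(p(x, -285) + 92318) = 1/(2*(-9 - 1*(-285)**2 + 5*(-285) + 113*(-3 - 285))/(-3 - 285) + 92318) = 1/(2*(-9 - 1*81225 - 1425 + 113*(-288))/(-288) + 92318) = 1/(2*(-1/288)*(-9 - 81225 - 1425 - 32544) + 92318) = 1/(2*(-1/288)*(-115203) + 92318) = 1/(38401/48 + 92318) = 1/(4469665/48) = 48/4469665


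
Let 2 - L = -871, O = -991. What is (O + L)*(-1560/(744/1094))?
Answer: 8390980/31 ≈ 2.7068e+5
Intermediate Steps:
L = 873 (L = 2 - 1*(-871) = 2 + 871 = 873)
(O + L)*(-1560/(744/1094)) = (-991 + 873)*(-1560/(744/1094)) = -(-184080)/(744*(1/1094)) = -(-184080)/372/547 = -(-184080)*547/372 = -118*(-71110/31) = 8390980/31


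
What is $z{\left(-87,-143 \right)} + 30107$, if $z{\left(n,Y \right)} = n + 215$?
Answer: $30235$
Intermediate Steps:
$z{\left(n,Y \right)} = 215 + n$
$z{\left(-87,-143 \right)} + 30107 = \left(215 - 87\right) + 30107 = 128 + 30107 = 30235$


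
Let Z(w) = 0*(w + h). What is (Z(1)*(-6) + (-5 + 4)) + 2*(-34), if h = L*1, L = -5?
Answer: -69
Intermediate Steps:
h = -5 (h = -5*1 = -5)
Z(w) = 0 (Z(w) = 0*(w - 5) = 0*(-5 + w) = 0)
(Z(1)*(-6) + (-5 + 4)) + 2*(-34) = (0*(-6) + (-5 + 4)) + 2*(-34) = (0 - 1) - 68 = -1 - 68 = -69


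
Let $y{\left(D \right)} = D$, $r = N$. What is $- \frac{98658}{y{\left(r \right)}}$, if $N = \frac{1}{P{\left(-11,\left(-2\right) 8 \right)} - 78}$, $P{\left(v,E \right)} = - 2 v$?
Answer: $5524848$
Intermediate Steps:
$N = - \frac{1}{56}$ ($N = \frac{1}{\left(-2\right) \left(-11\right) - 78} = \frac{1}{22 - 78} = \frac{1}{-56} = - \frac{1}{56} \approx -0.017857$)
$r = - \frac{1}{56} \approx -0.017857$
$- \frac{98658}{y{\left(r \right)}} = - \frac{98658}{- \frac{1}{56}} = \left(-98658\right) \left(-56\right) = 5524848$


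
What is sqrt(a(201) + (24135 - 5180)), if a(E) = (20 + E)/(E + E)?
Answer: sqrt(3063292662)/402 ≈ 137.68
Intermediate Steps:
a(E) = (20 + E)/(2*E) (a(E) = (20 + E)/((2*E)) = (20 + E)*(1/(2*E)) = (20 + E)/(2*E))
sqrt(a(201) + (24135 - 5180)) = sqrt((1/2)*(20 + 201)/201 + (24135 - 5180)) = sqrt((1/2)*(1/201)*221 + 18955) = sqrt(221/402 + 18955) = sqrt(7620131/402) = sqrt(3063292662)/402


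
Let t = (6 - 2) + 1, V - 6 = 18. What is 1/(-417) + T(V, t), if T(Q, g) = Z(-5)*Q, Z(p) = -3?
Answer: -30025/417 ≈ -72.002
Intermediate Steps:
V = 24 (V = 6 + 18 = 24)
t = 5 (t = 4 + 1 = 5)
T(Q, g) = -3*Q
1/(-417) + T(V, t) = 1/(-417) - 3*24 = -1/417 - 72 = -30025/417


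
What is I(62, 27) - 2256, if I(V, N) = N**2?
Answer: -1527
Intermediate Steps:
I(62, 27) - 2256 = 27**2 - 2256 = 729 - 2256 = -1527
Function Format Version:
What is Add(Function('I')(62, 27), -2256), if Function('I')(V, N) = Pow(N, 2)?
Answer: -1527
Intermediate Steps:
Add(Function('I')(62, 27), -2256) = Add(Pow(27, 2), -2256) = Add(729, -2256) = -1527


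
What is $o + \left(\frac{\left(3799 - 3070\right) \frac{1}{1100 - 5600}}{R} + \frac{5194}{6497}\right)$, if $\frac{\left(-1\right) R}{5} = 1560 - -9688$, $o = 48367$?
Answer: $\frac{8836586075686257}{182695640000} \approx 48368.0$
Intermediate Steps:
$R = -56240$ ($R = - 5 \left(1560 - -9688\right) = - 5 \left(1560 + 9688\right) = \left(-5\right) 11248 = -56240$)
$o + \left(\frac{\left(3799 - 3070\right) \frac{1}{1100 - 5600}}{R} + \frac{5194}{6497}\right) = 48367 + \left(\frac{\left(3799 - 3070\right) \frac{1}{1100 - 5600}}{-56240} + \frac{5194}{6497}\right) = 48367 + \left(\frac{729}{-4500} \left(- \frac{1}{56240}\right) + 5194 \cdot \frac{1}{6497}\right) = 48367 + \left(729 \left(- \frac{1}{4500}\right) \left(- \frac{1}{56240}\right) + \frac{5194}{6497}\right) = 48367 + \left(\left(- \frac{81}{500}\right) \left(- \frac{1}{56240}\right) + \frac{5194}{6497}\right) = 48367 + \left(\frac{81}{28120000} + \frac{5194}{6497}\right) = 48367 + \frac{146055806257}{182695640000} = \frac{8836586075686257}{182695640000}$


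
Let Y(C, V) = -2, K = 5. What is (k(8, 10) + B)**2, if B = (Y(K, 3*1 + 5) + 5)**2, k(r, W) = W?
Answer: 361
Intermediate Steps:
B = 9 (B = (-2 + 5)**2 = 3**2 = 9)
(k(8, 10) + B)**2 = (10 + 9)**2 = 19**2 = 361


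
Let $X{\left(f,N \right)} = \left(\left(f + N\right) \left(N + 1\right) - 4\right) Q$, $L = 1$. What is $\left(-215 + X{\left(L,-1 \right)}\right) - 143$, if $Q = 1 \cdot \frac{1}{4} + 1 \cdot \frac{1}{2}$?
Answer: $-361$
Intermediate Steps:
$Q = \frac{3}{4}$ ($Q = 1 \cdot \frac{1}{4} + 1 \cdot \frac{1}{2} = \frac{1}{4} + \frac{1}{2} = \frac{3}{4} \approx 0.75$)
$X{\left(f,N \right)} = -3 + \frac{3 \left(1 + N\right) \left(N + f\right)}{4}$ ($X{\left(f,N \right)} = \left(\left(f + N\right) \left(N + 1\right) - 4\right) \frac{3}{4} = \left(\left(N + f\right) \left(1 + N\right) - 4\right) \frac{3}{4} = \left(\left(1 + N\right) \left(N + f\right) - 4\right) \frac{3}{4} = \left(-4 + \left(1 + N\right) \left(N + f\right)\right) \frac{3}{4} = -3 + \frac{3 \left(1 + N\right) \left(N + f\right)}{4}$)
$\left(-215 + X{\left(L,-1 \right)}\right) - 143 = \left(-215 + \left(-3 + \frac{3}{4} \left(-1\right) + \frac{3}{4} \cdot 1 + \frac{3 \left(-1\right)^{2}}{4} + \frac{3}{4} \left(-1\right) 1\right)\right) - 143 = \left(-215 - 3\right) - 143 = -218 - 143 = -361$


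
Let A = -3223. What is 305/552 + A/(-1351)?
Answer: 2191151/745752 ≈ 2.9382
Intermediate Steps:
305/552 + A/(-1351) = 305/552 - 3223/(-1351) = 305*(1/552) - 3223*(-1/1351) = 305/552 + 3223/1351 = 2191151/745752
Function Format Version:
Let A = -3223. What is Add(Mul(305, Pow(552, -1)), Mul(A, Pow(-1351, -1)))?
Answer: Rational(2191151, 745752) ≈ 2.9382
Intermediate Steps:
Add(Mul(305, Pow(552, -1)), Mul(A, Pow(-1351, -1))) = Add(Mul(305, Pow(552, -1)), Mul(-3223, Pow(-1351, -1))) = Add(Mul(305, Rational(1, 552)), Mul(-3223, Rational(-1, 1351))) = Add(Rational(305, 552), Rational(3223, 1351)) = Rational(2191151, 745752)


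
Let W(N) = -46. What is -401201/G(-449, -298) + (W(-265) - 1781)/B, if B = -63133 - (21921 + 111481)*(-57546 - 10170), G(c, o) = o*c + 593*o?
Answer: 3624203698625275/387640690027488 ≈ 9.3494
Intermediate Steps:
G(c, o) = 593*o + c*o (G(c, o) = c*o + 593*o = 593*o + c*o)
B = 9033386699 (B = -63133 - 133402*(-67716) = -63133 - 1*(-9033449832) = -63133 + 9033449832 = 9033386699)
-401201/G(-449, -298) + (W(-265) - 1781)/B = -401201*(-1/(298*(593 - 449))) + (-46 - 1781)/9033386699 = -401201/((-298*144)) - 1827*1/9033386699 = -401201/(-42912) - 1827/9033386699 = -401201*(-1/42912) - 1827/9033386699 = 401201/42912 - 1827/9033386699 = 3624203698625275/387640690027488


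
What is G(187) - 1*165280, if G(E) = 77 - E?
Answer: -165390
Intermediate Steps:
G(187) - 1*165280 = (77 - 1*187) - 1*165280 = (77 - 187) - 165280 = -110 - 165280 = -165390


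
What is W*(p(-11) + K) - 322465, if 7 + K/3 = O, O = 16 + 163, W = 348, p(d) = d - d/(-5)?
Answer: -737453/5 ≈ -1.4749e+5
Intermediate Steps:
p(d) = 6*d/5 (p(d) = d - d*(-1)/5 = d - (-1)*d/5 = d + d/5 = 6*d/5)
O = 179
K = 516 (K = -21 + 3*179 = -21 + 537 = 516)
W*(p(-11) + K) - 322465 = 348*((6/5)*(-11) + 516) - 322465 = 348*(-66/5 + 516) - 322465 = 348*(2514/5) - 322465 = 874872/5 - 322465 = -737453/5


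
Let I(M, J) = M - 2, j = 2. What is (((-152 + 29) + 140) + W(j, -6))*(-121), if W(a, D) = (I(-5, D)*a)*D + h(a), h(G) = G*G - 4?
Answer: -12221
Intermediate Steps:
h(G) = -4 + G² (h(G) = G² - 4 = -4 + G²)
I(M, J) = -2 + M
W(a, D) = -4 + a² - 7*D*a (W(a, D) = ((-2 - 5)*a)*D + (-4 + a²) = (-7*a)*D + (-4 + a²) = -7*D*a + (-4 + a²) = -4 + a² - 7*D*a)
(((-152 + 29) + 140) + W(j, -6))*(-121) = (((-152 + 29) + 140) + (-4 + 2² - 7*(-6)*2))*(-121) = ((-123 + 140) + (-4 + 4 + 84))*(-121) = (17 + 84)*(-121) = 101*(-121) = -12221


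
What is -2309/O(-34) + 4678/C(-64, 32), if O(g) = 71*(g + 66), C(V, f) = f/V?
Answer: -21259141/2272 ≈ -9357.0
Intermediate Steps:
O(g) = 4686 + 71*g (O(g) = 71*(66 + g) = 4686 + 71*g)
-2309/O(-34) + 4678/C(-64, 32) = -2309/(4686 + 71*(-34)) + 4678/((32/(-64))) = -2309/(4686 - 2414) + 4678/((32*(-1/64))) = -2309/2272 + 4678/(-½) = -2309*1/2272 + 4678*(-2) = -2309/2272 - 9356 = -21259141/2272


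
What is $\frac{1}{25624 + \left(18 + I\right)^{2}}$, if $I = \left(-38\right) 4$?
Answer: $\frac{1}{43580} \approx 2.2946 \cdot 10^{-5}$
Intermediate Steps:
$I = -152$
$\frac{1}{25624 + \left(18 + I\right)^{2}} = \frac{1}{25624 + \left(18 - 152\right)^{2}} = \frac{1}{25624 + \left(-134\right)^{2}} = \frac{1}{25624 + 17956} = \frac{1}{43580}$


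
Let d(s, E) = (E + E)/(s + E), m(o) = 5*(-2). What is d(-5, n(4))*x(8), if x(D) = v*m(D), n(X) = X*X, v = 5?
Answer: -1600/11 ≈ -145.45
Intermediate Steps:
m(o) = -10
n(X) = X**2
x(D) = -50 (x(D) = 5*(-10) = -50)
d(s, E) = 2*E/(E + s) (d(s, E) = (2*E)/(E + s) = 2*E/(E + s))
d(-5, n(4))*x(8) = (2*4**2/(4**2 - 5))*(-50) = (2*16/(16 - 5))*(-50) = (2*16/11)*(-50) = (2*16*(1/11))*(-50) = (32/11)*(-50) = -1600/11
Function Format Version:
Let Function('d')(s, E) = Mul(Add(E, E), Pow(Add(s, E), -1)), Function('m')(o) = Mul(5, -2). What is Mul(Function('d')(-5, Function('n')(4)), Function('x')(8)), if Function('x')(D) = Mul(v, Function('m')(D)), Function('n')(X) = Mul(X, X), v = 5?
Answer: Rational(-1600, 11) ≈ -145.45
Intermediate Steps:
Function('m')(o) = -10
Function('n')(X) = Pow(X, 2)
Function('x')(D) = -50 (Function('x')(D) = Mul(5, -10) = -50)
Function('d')(s, E) = Mul(2, E, Pow(Add(E, s), -1)) (Function('d')(s, E) = Mul(Mul(2, E), Pow(Add(E, s), -1)) = Mul(2, E, Pow(Add(E, s), -1)))
Mul(Function('d')(-5, Function('n')(4)), Function('x')(8)) = Mul(Mul(2, Pow(4, 2), Pow(Add(Pow(4, 2), -5), -1)), -50) = Mul(Mul(2, 16, Pow(Add(16, -5), -1)), -50) = Mul(Mul(2, 16, Pow(11, -1)), -50) = Mul(Mul(2, 16, Rational(1, 11)), -50) = Mul(Rational(32, 11), -50) = Rational(-1600, 11)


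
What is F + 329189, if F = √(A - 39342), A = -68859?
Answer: 329189 + I*√108201 ≈ 3.2919e+5 + 328.94*I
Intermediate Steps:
F = I*√108201 (F = √(-68859 - 39342) = √(-108201) = I*√108201 ≈ 328.94*I)
F + 329189 = I*√108201 + 329189 = 329189 + I*√108201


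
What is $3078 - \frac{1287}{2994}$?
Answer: $\frac{3071415}{998} \approx 3077.6$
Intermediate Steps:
$3078 - \frac{1287}{2994} = 3078 - 1287 \cdot \frac{1}{2994} = 3078 - \frac{429}{998} = \frac{3071415}{998}$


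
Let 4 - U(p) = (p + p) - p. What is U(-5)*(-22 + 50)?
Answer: 252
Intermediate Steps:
U(p) = 4 - p (U(p) = 4 - ((p + p) - p) = 4 - (2*p - p) = 4 - p)
U(-5)*(-22 + 50) = (4 - 1*(-5))*(-22 + 50) = (4 + 5)*28 = 9*28 = 252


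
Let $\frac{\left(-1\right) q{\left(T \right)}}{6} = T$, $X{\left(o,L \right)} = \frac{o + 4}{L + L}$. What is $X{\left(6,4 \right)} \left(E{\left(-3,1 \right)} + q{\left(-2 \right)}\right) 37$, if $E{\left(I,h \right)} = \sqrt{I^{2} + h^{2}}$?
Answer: $555 + \frac{185 \sqrt{10}}{4} \approx 701.26$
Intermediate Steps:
$X{\left(o,L \right)} = \frac{4 + o}{2 L}$
$q{\left(T \right)} = - 6 T$
$X{\left(6,4 \right)} \left(E{\left(-3,1 \right)} + q{\left(-2 \right)}\right) 37 = \frac{4 + 6}{2 \cdot 4} \left(\sqrt{\left(-3\right)^{2} + 1^{2}} - -12\right) 37 = \frac{1}{2} \cdot \frac{1}{4} \cdot 10 \left(\sqrt{9 + 1} + 12\right) 37 = \frac{5 \left(\sqrt{10} + 12\right)}{4} \cdot 37 = \frac{5 \left(12 + \sqrt{10}\right)}{4} \cdot 37 = \left(15 + \frac{5 \sqrt{10}}{4}\right) 37 = 555 + \frac{185 \sqrt{10}}{4}$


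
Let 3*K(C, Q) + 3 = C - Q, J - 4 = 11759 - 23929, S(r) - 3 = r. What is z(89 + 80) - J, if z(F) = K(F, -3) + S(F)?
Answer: 37183/3 ≈ 12394.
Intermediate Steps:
S(r) = 3 + r
J = -12166 (J = 4 + (11759 - 23929) = 4 - 12170 = -12166)
K(C, Q) = -1 - Q/3 + C/3 (K(C, Q) = -1 + (C - Q)/3 = -1 + (-Q/3 + C/3) = -1 - Q/3 + C/3)
z(F) = 3 + 4*F/3 (z(F) = (-1 - ⅓*(-3) + F/3) + (3 + F) = (-1 + 1 + F/3) + (3 + F) = F/3 + (3 + F) = 3 + 4*F/3)
z(89 + 80) - J = (3 + 4*(89 + 80)/3) - 1*(-12166) = (3 + (4/3)*169) + 12166 = (3 + 676/3) + 12166 = 685/3 + 12166 = 37183/3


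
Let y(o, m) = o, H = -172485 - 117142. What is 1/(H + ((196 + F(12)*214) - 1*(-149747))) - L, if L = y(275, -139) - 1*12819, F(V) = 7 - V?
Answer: 1765618175/140754 ≈ 12544.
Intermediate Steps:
H = -289627
L = -12544 (L = 275 - 1*12819 = 275 - 12819 = -12544)
1/(H + ((196 + F(12)*214) - 1*(-149747))) - L = 1/(-289627 + ((196 + (7 - 1*12)*214) - 1*(-149747))) - 1*(-12544) = 1/(-289627 + ((196 + (7 - 12)*214) + 149747)) + 12544 = 1/(-289627 + ((196 - 5*214) + 149747)) + 12544 = 1/(-289627 + ((196 - 1070) + 149747)) + 12544 = 1/(-289627 + (-874 + 149747)) + 12544 = 1/(-289627 + 148873) + 12544 = 1/(-140754) + 12544 = -1/140754 + 12544 = 1765618175/140754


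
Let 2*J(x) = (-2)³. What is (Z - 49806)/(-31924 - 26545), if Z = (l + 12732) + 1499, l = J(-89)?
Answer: 35579/58469 ≈ 0.60851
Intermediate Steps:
J(x) = -4 (J(x) = (½)*(-2)³ = (½)*(-8) = -4)
l = -4
Z = 14227 (Z = (-4 + 12732) + 1499 = 12728 + 1499 = 14227)
(Z - 49806)/(-31924 - 26545) = (14227 - 49806)/(-31924 - 26545) = -35579/(-58469) = -35579*(-1/58469) = 35579/58469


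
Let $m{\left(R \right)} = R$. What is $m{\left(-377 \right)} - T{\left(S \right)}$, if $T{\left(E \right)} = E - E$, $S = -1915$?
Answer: $-377$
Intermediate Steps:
$T{\left(E \right)} = 0$
$m{\left(-377 \right)} - T{\left(S \right)} = -377 - 0 = -377 + 0 = -377$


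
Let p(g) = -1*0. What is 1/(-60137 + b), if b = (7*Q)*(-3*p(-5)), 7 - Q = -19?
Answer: -1/60137 ≈ -1.6629e-5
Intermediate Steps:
Q = 26 (Q = 7 - 1*(-19) = 7 + 19 = 26)
p(g) = 0
b = 0 (b = (7*26)*(-3*0) = 182*0 = 0)
1/(-60137 + b) = 1/(-60137 + 0) = 1/(-60137) = -1/60137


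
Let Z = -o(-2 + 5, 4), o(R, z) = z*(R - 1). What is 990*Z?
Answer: -7920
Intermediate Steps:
o(R, z) = z*(-1 + R)
Z = -8 (Z = -4*(-1 + (-2 + 5)) = -4*(-1 + 3) = -4*2 = -1*8 = -8)
990*Z = 990*(-8) = -7920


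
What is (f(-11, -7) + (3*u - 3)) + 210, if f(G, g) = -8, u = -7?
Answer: 178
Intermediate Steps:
(f(-11, -7) + (3*u - 3)) + 210 = (-8 + (3*(-7) - 3)) + 210 = (-8 + (-21 - 3)) + 210 = (-8 - 24) + 210 = -32 + 210 = 178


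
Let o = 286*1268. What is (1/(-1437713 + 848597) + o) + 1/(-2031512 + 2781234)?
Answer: 80085955986175345/220836612876 ≈ 3.6265e+5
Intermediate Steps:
o = 362648
(1/(-1437713 + 848597) + o) + 1/(-2031512 + 2781234) = (1/(-1437713 + 848597) + 362648) + 1/(-2031512 + 2781234) = (1/(-589116) + 362648) + 1/749722 = (-1/589116 + 362648) + 1/749722 = 213641739167/589116 + 1/749722 = 80085955986175345/220836612876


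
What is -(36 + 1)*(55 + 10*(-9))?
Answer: 1295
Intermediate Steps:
-(36 + 1)*(55 + 10*(-9)) = -37*(55 - 90) = -37*(-35) = -1*(-1295) = 1295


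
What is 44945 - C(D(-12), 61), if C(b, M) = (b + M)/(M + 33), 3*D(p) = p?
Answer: 4224773/94 ≈ 44944.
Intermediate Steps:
D(p) = p/3
C(b, M) = (M + b)/(33 + M)
44945 - C(D(-12), 61) = 44945 - (61 + (1/3)*(-12))/(33 + 61) = 44945 - (61 - 4)/94 = 44945 - 57/94 = 4224773/94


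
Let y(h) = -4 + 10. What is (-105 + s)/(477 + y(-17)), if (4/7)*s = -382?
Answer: -221/138 ≈ -1.6014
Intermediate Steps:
s = -1337/2 (s = (7/4)*(-382) = -1337/2 ≈ -668.50)
y(h) = 6
(-105 + s)/(477 + y(-17)) = (-105 - 1337/2)/(477 + 6) = -1547/2/483 = -1547/2*1/483 = -221/138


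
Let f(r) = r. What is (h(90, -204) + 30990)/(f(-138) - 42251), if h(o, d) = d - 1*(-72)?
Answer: -30858/42389 ≈ -0.72797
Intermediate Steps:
h(o, d) = 72 + d (h(o, d) = d + 72 = 72 + d)
(h(90, -204) + 30990)/(f(-138) - 42251) = ((72 - 204) + 30990)/(-138 - 42251) = (-132 + 30990)/(-42389) = 30858*(-1/42389) = -30858/42389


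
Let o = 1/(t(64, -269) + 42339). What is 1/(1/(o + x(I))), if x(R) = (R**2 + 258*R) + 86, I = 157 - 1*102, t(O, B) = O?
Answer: 733614304/42403 ≈ 17301.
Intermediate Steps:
o = 1/42403 (o = 1/(64 + 42339) = 1/42403 ≈ 2.3583e-5)
I = 55 (I = 157 - 102 = 55)
x(R) = 86 + R**2 + 258*R
1/(1/(o + x(I))) = 1/(1/(1/42403 + (86 + 55**2 + 258*55))) = 1/(1/(1/42403 + (86 + 3025 + 14190))) = 1/(1/(1/42403 + 17301)) = 1/(1/(733614304/42403)) = 1/(42403/733614304) = 733614304/42403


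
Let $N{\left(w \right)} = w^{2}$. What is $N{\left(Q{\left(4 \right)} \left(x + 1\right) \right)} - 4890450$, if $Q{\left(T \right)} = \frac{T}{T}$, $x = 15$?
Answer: $-4890194$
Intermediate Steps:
$Q{\left(T \right)} = 1$
$N{\left(Q{\left(4 \right)} \left(x + 1\right) \right)} - 4890450 = \left(1 \left(15 + 1\right)\right)^{2} - 4890450 = \left(1 \cdot 16\right)^{2} - 4890450 = 16^{2} - 4890450 = 256 - 4890450 = -4890194$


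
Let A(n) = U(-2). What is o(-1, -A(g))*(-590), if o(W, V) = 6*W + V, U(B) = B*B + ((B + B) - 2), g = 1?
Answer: 2360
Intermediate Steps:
U(B) = -2 + B**2 + 2*B (U(B) = B**2 + (2*B - 2) = B**2 + (-2 + 2*B) = -2 + B**2 + 2*B)
A(n) = -2 (A(n) = -2 + (-2)**2 + 2*(-2) = -2 + 4 - 4 = -2)
o(W, V) = V + 6*W
o(-1, -A(g))*(-590) = (-1*(-2) + 6*(-1))*(-590) = (2 - 6)*(-590) = -4*(-590) = 2360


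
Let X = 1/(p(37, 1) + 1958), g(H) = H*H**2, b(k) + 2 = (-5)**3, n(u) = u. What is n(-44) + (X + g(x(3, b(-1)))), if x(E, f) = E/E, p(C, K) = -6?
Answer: -83935/1952 ≈ -43.000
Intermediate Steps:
b(k) = -127 (b(k) = -2 + (-5)**3 = -2 - 125 = -127)
x(E, f) = 1
g(H) = H**3
X = 1/1952 (X = 1/(-6 + 1958) = 1/1952 ≈ 0.00051230)
n(-44) + (X + g(x(3, b(-1)))) = -44 + (1/1952 + 1**3) = -44 + (1/1952 + 1) = -44 + 1953/1952 = -83935/1952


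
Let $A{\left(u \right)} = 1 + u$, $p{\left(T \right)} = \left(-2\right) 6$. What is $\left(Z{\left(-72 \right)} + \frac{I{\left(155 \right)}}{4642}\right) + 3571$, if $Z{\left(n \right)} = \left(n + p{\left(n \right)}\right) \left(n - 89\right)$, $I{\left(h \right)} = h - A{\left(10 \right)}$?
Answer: $\frac{39677567}{2321} \approx 17095.0$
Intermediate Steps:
$p{\left(T \right)} = -12$
$I{\left(h \right)} = -11 + h$ ($I{\left(h \right)} = h - \left(1 + 10\right) = h - 11 = -11 + h$)
$Z{\left(n \right)} = \left(-89 + n\right) \left(-12 + n\right)$ ($Z{\left(n \right)} = \left(n - 12\right) \left(n - 89\right) = \left(-12 + n\right) \left(-89 + n\right) = \left(-89 + n\right) \left(-12 + n\right)$)
$\left(Z{\left(-72 \right)} + \frac{I{\left(155 \right)}}{4642}\right) + 3571 = \left(\left(1068 + \left(-72\right)^{2} - -7272\right) + \frac{-11 + 155}{4642}\right) + 3571 = \left(\left(1068 + 5184 + 7272\right) + 144 \cdot \frac{1}{4642}\right) + 3571 = \left(13524 + \frac{72}{2321}\right) + 3571 = \frac{31389276}{2321} + 3571 = \frac{39677567}{2321}$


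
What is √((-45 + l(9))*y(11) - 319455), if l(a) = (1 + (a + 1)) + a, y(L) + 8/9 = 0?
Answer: I*√2874895/3 ≈ 565.18*I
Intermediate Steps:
y(L) = -8/9 (y(L) = -8/9 + 0 = -8/9)
l(a) = 2 + 2*a (l(a) = (1 + (1 + a)) + a = (2 + a) + a = 2 + 2*a)
√((-45 + l(9))*y(11) - 319455) = √((-45 + (2 + 2*9))*(-8/9) - 319455) = √((-45 + (2 + 18))*(-8/9) - 319455) = √((-45 + 20)*(-8/9) - 319455) = √(-25*(-8/9) - 319455) = √(200/9 - 319455) = √(-2874895/9) = I*√2874895/3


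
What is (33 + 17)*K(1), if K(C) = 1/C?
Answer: 50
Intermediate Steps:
(33 + 17)*K(1) = (33 + 17)/1 = 50*1 = 50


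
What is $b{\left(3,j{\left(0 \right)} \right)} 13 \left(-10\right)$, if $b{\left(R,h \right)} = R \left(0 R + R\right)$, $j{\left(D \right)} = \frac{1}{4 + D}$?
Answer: $-1170$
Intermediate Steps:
$b{\left(R,h \right)} = R^{2}$ ($b{\left(R,h \right)} = R \left(0 + R\right) = R R = R^{2}$)
$b{\left(3,j{\left(0 \right)} \right)} 13 \left(-10\right) = 3^{2} \cdot 13 \left(-10\right) = 9 \left(-130\right) = -1170$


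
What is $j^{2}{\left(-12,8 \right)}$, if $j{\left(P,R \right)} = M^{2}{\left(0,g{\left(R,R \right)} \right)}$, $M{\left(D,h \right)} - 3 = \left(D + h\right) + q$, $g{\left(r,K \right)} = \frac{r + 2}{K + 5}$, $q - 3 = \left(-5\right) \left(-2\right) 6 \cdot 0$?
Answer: $\frac{59969536}{28561} \approx 2099.7$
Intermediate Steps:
$q = 3$ ($q = 3 + \left(-5\right) \left(-2\right) 6 \cdot 0 = 3 + 10 \cdot 6 \cdot 0 = 3 + 60 \cdot 0 = 3 + 0 = 3$)
$g{\left(r,K \right)} = \frac{2 + r}{5 + K}$
$M{\left(D,h \right)} = 6 + D + h$ ($M{\left(D,h \right)} = 3 + \left(\left(D + h\right) + 3\right) = 3 + \left(3 + D + h\right) = 6 + D + h$)
$j{\left(P,R \right)} = \left(6 + \frac{2 + R}{5 + R}\right)^{2}$ ($j{\left(P,R \right)} = \left(6 + 0 + \frac{2 + R}{5 + R}\right)^{2} = \left(6 + \frac{2 + R}{5 + R}\right)^{2}$)
$j^{2}{\left(-12,8 \right)} = \left(\frac{\left(32 + 7 \cdot 8\right)^{2}}{\left(5 + 8\right)^{2}}\right)^{2} = \left(\frac{\left(32 + 56\right)^{2}}{169}\right)^{2} = \left(\frac{88^{2}}{169}\right)^{2} = \left(\frac{1}{169} \cdot 7744\right)^{2} = \left(\frac{7744}{169}\right)^{2} = \frac{59969536}{28561}$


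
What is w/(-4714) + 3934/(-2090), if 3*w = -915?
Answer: -8953713/4926130 ≈ -1.8176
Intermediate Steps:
w = -305 (w = (⅓)*(-915) = -305)
w/(-4714) + 3934/(-2090) = -305/(-4714) + 3934/(-2090) = -305*(-1/4714) + 3934*(-1/2090) = 305/4714 - 1967/1045 = -8953713/4926130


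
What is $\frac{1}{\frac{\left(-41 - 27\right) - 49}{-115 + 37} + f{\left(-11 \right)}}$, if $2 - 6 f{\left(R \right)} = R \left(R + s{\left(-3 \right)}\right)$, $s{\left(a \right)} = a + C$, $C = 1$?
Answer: $- \frac{1}{22} \approx -0.045455$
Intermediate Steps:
$s{\left(a \right)} = 1 + a$ ($s{\left(a \right)} = a + 1 = 1 + a$)
$f{\left(R \right)} = \frac{1}{3} - \frac{R \left(-2 + R\right)}{6}$ ($f{\left(R \right)} = \frac{1}{3} - \frac{R \left(R + \left(1 - 3\right)\right)}{6} = \frac{1}{3} - \frac{R \left(R - 2\right)}{6} = \frac{1}{3} - \frac{R \left(-2 + R\right)}{6}$)
$\frac{1}{\frac{\left(-41 - 27\right) - 49}{-115 + 37} + f{\left(-11 \right)}} = \frac{1}{\frac{\left(-41 - 27\right) - 49}{-115 + 37} + \left(\frac{1}{3} - \frac{\left(-11\right)^{2}}{6} + \frac{1}{3} \left(-11\right)\right)} = \frac{1}{\frac{-68 - 49}{-78} - \frac{47}{2}} = \frac{1}{\left(- \frac{1}{78}\right) \left(-117\right) - \frac{47}{2}} = \frac{1}{\frac{3}{2} - \frac{47}{2}} = \frac{1}{-22} = - \frac{1}{22}$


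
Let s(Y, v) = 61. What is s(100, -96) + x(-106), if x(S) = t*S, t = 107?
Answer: -11281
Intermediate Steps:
x(S) = 107*S
s(100, -96) + x(-106) = 61 + 107*(-106) = 61 - 11342 = -11281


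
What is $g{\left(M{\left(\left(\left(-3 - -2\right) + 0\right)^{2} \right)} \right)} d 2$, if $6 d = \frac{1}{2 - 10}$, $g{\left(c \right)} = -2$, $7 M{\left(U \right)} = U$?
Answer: $\frac{1}{12} \approx 0.083333$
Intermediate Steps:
$M{\left(U \right)} = \frac{U}{7}$
$d = - \frac{1}{48}$ ($d = \frac{1}{6 \left(2 - 10\right)} = \frac{1}{6 \left(-8\right)} = \frac{1}{6} \left(- \frac{1}{8}\right) = - \frac{1}{48} \approx -0.020833$)
$g{\left(M{\left(\left(\left(-3 - -2\right) + 0\right)^{2} \right)} \right)} d 2 = \left(-2\right) \left(- \frac{1}{48}\right) 2 = \frac{1}{24} \cdot 2 = \frac{1}{12}$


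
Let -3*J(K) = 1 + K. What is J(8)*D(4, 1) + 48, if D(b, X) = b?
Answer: 36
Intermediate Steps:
J(K) = -1/3 - K/3 (J(K) = -(1 + K)/3 = -1/3 - K/3)
J(8)*D(4, 1) + 48 = (-1/3 - 1/3*8)*4 + 48 = (-1/3 - 8/3)*4 + 48 = -3*4 + 48 = -12 + 48 = 36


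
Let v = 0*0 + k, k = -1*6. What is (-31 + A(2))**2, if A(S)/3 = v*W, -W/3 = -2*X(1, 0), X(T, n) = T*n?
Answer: 961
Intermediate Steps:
k = -6
W = 0 (W = -(-6)*1*0 = -(-6)*0 = -3*0 = 0)
v = -6 (v = 0*0 - 6 = 0 - 6 = -6)
A(S) = 0 (A(S) = 3*(-6*0) = 3*0 = 0)
(-31 + A(2))**2 = (-31 + 0)**2 = (-31)**2 = 961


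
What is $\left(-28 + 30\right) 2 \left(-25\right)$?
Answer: $-100$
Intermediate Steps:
$\left(-28 + 30\right) 2 \left(-25\right) = 2 \left(-50\right) = -100$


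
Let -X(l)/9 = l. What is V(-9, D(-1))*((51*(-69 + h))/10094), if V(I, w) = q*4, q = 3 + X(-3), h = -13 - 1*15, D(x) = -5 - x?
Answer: -296820/5047 ≈ -58.811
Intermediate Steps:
h = -28 (h = -13 - 15 = -28)
X(l) = -9*l
q = 30 (q = 3 - 9*(-3) = 3 + 27 = 30)
V(I, w) = 120 (V(I, w) = 30*4 = 120)
V(-9, D(-1))*((51*(-69 + h))/10094) = 120*((51*(-69 - 28))/10094) = 120*((51*(-97))*(1/10094)) = 120*(-4947*1/10094) = 120*(-4947/10094) = -296820/5047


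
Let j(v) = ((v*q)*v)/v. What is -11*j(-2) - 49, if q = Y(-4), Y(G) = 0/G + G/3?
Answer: -235/3 ≈ -78.333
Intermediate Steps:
Y(G) = G/3 (Y(G) = 0 + G*(1/3) = 0 + G/3 = G/3)
q = -4/3 (q = (1/3)*(-4) = -4/3 ≈ -1.3333)
j(v) = -4*v/3 (j(v) = ((v*(-4/3))*v)/v = ((-4*v/3)*v)/v = (-4*v**2/3)/v = -4*v/3)
-11*j(-2) - 49 = -(-44)*(-2)/3 - 49 = -11*8/3 - 49 = -88/3 - 49 = -235/3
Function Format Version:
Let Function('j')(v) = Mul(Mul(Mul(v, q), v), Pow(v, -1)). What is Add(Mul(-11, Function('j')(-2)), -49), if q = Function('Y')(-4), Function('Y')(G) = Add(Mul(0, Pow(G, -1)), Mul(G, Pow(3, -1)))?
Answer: Rational(-235, 3) ≈ -78.333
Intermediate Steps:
Function('Y')(G) = Mul(Rational(1, 3), G) (Function('Y')(G) = Add(0, Mul(G, Rational(1, 3))) = Add(0, Mul(Rational(1, 3), G)) = Mul(Rational(1, 3), G))
q = Rational(-4, 3) (q = Mul(Rational(1, 3), -4) = Rational(-4, 3) ≈ -1.3333)
Function('j')(v) = Mul(Rational(-4, 3), v) (Function('j')(v) = Mul(Mul(Mul(v, Rational(-4, 3)), v), Pow(v, -1)) = Mul(Mul(Mul(Rational(-4, 3), v), v), Pow(v, -1)) = Mul(Mul(Rational(-4, 3), Pow(v, 2)), Pow(v, -1)) = Mul(Rational(-4, 3), v))
Add(Mul(-11, Function('j')(-2)), -49) = Add(Mul(-11, Mul(Rational(-4, 3), -2)), -49) = Add(Mul(-11, Rational(8, 3)), -49) = Add(Rational(-88, 3), -49) = Rational(-235, 3)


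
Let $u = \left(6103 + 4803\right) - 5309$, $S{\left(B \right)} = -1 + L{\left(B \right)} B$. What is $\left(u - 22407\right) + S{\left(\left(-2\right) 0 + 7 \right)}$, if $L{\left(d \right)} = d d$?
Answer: $-16468$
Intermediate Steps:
$L{\left(d \right)} = d^{2}$
$S{\left(B \right)} = -1 + B^{3}$ ($S{\left(B \right)} = -1 + B^{2} B = -1 + B^{3}$)
$u = 5597$ ($u = 10906 - 5309 = 5597$)
$\left(u - 22407\right) + S{\left(\left(-2\right) 0 + 7 \right)} = \left(5597 - 22407\right) - \left(1 - \left(\left(-2\right) 0 + 7\right)^{3}\right) = -16810 - \left(1 - \left(0 + 7\right)^{3}\right) = -16810 - \left(1 - 7^{3}\right) = -16810 + \left(-1 + 343\right) = -16810 + 342 = -16468$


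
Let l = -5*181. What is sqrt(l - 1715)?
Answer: 2*I*sqrt(655) ≈ 51.186*I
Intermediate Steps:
l = -905
sqrt(l - 1715) = sqrt(-905 - 1715) = sqrt(-2620) = 2*I*sqrt(655)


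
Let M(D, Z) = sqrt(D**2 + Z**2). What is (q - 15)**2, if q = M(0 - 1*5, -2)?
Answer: (15 - sqrt(29))**2 ≈ 92.445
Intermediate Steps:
q = sqrt(29) (q = sqrt((0 - 1*5)**2 + (-2)**2) = sqrt((0 - 5)**2 + 4) = sqrt((-5)**2 + 4) = sqrt(25 + 4) = sqrt(29) ≈ 5.3852)
(q - 15)**2 = (sqrt(29) - 15)**2 = (-15 + sqrt(29))**2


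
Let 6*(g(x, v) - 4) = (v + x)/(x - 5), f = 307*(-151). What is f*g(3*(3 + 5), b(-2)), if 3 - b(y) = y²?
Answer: -22205003/114 ≈ -1.9478e+5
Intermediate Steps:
b(y) = 3 - y²
f = -46357
g(x, v) = 4 + (v + x)/(6*(-5 + x)) (g(x, v) = 4 + ((v + x)/(x - 5))/6 = 4 + ((v + x)/(-5 + x))/6 = 4 + (v + x)/(6*(-5 + x)))
f*g(3*(3 + 5), b(-2)) = -46357*(-120 + (3 - 1*(-2)²) + 25*(3*(3 + 5)))/(6*(-5 + 3*(3 + 5))) = -46357*(-120 + (3 - 1*4) + 25*(3*8))/(6*(-5 + 3*8)) = -46357*(-120 + (3 - 4) + 25*24)/(6*(-5 + 24)) = -46357*(-120 - 1 + 600)/(6*19) = -46357*479/(6*19) = -46357*479/114 = -22205003/114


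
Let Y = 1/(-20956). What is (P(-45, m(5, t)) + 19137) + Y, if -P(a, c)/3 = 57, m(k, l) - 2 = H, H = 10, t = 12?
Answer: 397451495/20956 ≈ 18966.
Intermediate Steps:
m(k, l) = 12 (m(k, l) = 2 + 10 = 12)
P(a, c) = -171 (P(a, c) = -3*57 = -171)
Y = -1/20956 ≈ -4.7719e-5
(P(-45, m(5, t)) + 19137) + Y = (-171 + 19137) - 1/20956 = 18966 - 1/20956 = 397451495/20956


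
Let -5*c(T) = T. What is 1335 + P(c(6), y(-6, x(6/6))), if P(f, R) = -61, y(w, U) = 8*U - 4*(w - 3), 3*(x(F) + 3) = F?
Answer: 1274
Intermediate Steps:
c(T) = -T/5
x(F) = -3 + F/3
y(w, U) = 12 - 4*w + 8*U (y(w, U) = 8*U - 4*(-3 + w) = 8*U + (12 - 4*w) = 12 - 4*w + 8*U)
1335 + P(c(6), y(-6, x(6/6))) = 1335 - 61 = 1274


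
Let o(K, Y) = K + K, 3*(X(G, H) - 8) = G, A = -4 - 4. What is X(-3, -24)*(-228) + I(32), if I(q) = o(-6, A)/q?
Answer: -12771/8 ≈ -1596.4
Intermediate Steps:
A = -8
X(G, H) = 8 + G/3
o(K, Y) = 2*K
I(q) = -12/q (I(q) = (2*(-6))/q = -12/q)
X(-3, -24)*(-228) + I(32) = (8 + (1/3)*(-3))*(-228) - 12/32 = (8 - 1)*(-228) - 12*1/32 = 7*(-228) - 3/8 = -1596 - 3/8 = -12771/8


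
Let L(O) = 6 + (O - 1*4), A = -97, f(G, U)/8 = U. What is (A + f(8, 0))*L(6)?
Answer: -776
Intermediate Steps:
f(G, U) = 8*U
L(O) = 2 + O (L(O) = 6 + (O - 4) = 6 + (-4 + O) = 2 + O)
(A + f(8, 0))*L(6) = (-97 + 8*0)*(2 + 6) = (-97 + 0)*8 = -97*8 = -776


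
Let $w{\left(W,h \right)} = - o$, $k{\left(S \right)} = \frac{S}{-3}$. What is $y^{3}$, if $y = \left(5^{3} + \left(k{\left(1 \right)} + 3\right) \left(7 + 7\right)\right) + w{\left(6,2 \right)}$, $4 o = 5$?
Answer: $\frac{7222633237}{1728} \approx 4.1798 \cdot 10^{6}$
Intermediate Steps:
$k{\left(S \right)} = - \frac{S}{3}$ ($k{\left(S \right)} = S \left(- \frac{1}{3}\right) = - \frac{S}{3}$)
$o = \frac{5}{4}$ ($o = \frac{1}{4} \cdot 5 = \frac{5}{4} \approx 1.25$)
$w{\left(W,h \right)} = - \frac{5}{4}$ ($w{\left(W,h \right)} = \left(-1\right) \frac{5}{4} = - \frac{5}{4}$)
$y = \frac{1933}{12}$ ($y = \left(5^{3} + \left(\left(- \frac{1}{3}\right) 1 + 3\right) \left(7 + 7\right)\right) - \frac{5}{4} = \left(125 + \left(- \frac{1}{3} + 3\right) 14\right) - \frac{5}{4} = \left(125 + \frac{8}{3} \cdot 14\right) - \frac{5}{4} = \left(125 + \frac{112}{3}\right) - \frac{5}{4} = \frac{487}{3} - \frac{5}{4} = \frac{1933}{12} \approx 161.08$)
$y^{3} = \left(\frac{1933}{12}\right)^{3} = \frac{7222633237}{1728}$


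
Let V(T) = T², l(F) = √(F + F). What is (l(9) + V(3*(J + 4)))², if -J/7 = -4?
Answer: 84934674 + 55296*√2 ≈ 8.5013e+7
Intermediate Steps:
J = 28 (J = -7*(-4) = 28)
l(F) = √2*√F (l(F) = √(2*F) = √2*√F)
(l(9) + V(3*(J + 4)))² = (√2*√9 + (3*(28 + 4))²)² = (√2*3 + (3*32)²)² = (3*√2 + 96²)² = (3*√2 + 9216)² = (9216 + 3*√2)²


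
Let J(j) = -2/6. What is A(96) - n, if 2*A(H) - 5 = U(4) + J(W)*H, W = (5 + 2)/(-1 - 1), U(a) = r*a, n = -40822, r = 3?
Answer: 81629/2 ≈ 40815.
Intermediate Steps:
U(a) = 3*a
W = -7/2 (W = 7/(-2) = 7*(-½) = -7/2 ≈ -3.5000)
J(j) = -⅓ (J(j) = -2*⅙ = -⅓)
A(H) = 17/2 - H/6 (A(H) = 5/2 + (3*4 - H/3)/2 = 5/2 + (12 - H/3)/2 = 5/2 + (6 - H/6) = 17/2 - H/6)
A(96) - n = (17/2 - ⅙*96) - 1*(-40822) = (17/2 - 16) + 40822 = -15/2 + 40822 = 81629/2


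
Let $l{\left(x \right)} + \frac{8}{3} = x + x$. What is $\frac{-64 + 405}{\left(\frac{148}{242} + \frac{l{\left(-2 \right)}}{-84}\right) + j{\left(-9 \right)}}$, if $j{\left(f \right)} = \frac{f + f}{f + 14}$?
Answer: $- \frac{12997215}{110879} \approx -117.22$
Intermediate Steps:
$l{\left(x \right)} = - \frac{8}{3} + 2 x$ ($l{\left(x \right)} = - \frac{8}{3} + \left(x + x\right) = - \frac{8}{3} + 2 x$)
$j{\left(f \right)} = \frac{2 f}{14 + f}$
$\frac{-64 + 405}{\left(\frac{148}{242} + \frac{l{\left(-2 \right)}}{-84}\right) + j{\left(-9 \right)}} = \frac{-64 + 405}{\left(\frac{148}{242} + \frac{- \frac{8}{3} + 2 \left(-2\right)}{-84}\right) + 2 \left(-9\right) \frac{1}{14 - 9}} = \frac{341}{\left(148 \cdot \frac{1}{242} + \left(- \frac{8}{3} - 4\right) \left(- \frac{1}{84}\right)\right) + 2 \left(-9\right) \frac{1}{5}} = \frac{341}{\left(\frac{74}{121} - - \frac{5}{63}\right) + 2 \left(-9\right) \frac{1}{5}} = \frac{341}{\left(\frac{74}{121} + \frac{5}{63}\right) - \frac{18}{5}} = \frac{341}{\frac{5267}{7623} - \frac{18}{5}} = \frac{341}{- \frac{110879}{38115}} = 341 \left(- \frac{38115}{110879}\right) = - \frac{12997215}{110879}$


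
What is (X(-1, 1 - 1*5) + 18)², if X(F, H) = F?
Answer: 289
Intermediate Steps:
(X(-1, 1 - 1*5) + 18)² = (-1 + 18)² = 17² = 289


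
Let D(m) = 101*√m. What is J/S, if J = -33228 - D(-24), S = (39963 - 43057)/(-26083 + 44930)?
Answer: 24086466/119 + 1903547*I*√6/1547 ≈ 2.0241e+5 + 3014.0*I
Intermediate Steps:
S = -3094/18847 ≈ -0.16416
J = -33228 - 202*I*√6 (J = -33228 - 101*√(-24) = -33228 - 101*2*I*√6 = -33228 - 202*I*√6 ≈ -33228.0 - 494.8*I)
J/S = (-33228 - 202*I*√6)/(-3094/18847) = (-33228 - 202*I*√6)*(-18847/3094) = 24086466/119 + 1903547*I*√6/1547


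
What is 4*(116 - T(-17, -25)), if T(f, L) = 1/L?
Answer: 11604/25 ≈ 464.16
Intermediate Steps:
4*(116 - T(-17, -25)) = 4*(116 - 1/(-25)) = 4*(116 - 1*(-1/25)) = 4*(116 + 1/25) = 4*(2901/25) = 11604/25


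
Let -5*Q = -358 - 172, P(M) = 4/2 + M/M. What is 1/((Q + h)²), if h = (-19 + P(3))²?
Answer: 1/131044 ≈ 7.6310e-6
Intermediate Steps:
P(M) = 3 (P(M) = 4*(½) + 1 = 2 + 1 = 3)
Q = 106 (Q = -(-358 - 172)/5 = -⅕*(-530) = 106)
h = 256 (h = (-19 + 3)² = (-16)² = 256)
1/((Q + h)²) = 1/((106 + 256)²) = 1/(362²) = 1/131044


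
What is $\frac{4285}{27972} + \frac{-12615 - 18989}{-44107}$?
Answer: $\frac{153289369}{176251572} \approx 0.86972$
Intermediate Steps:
$\frac{4285}{27972} + \frac{-12615 - 18989}{-44107} = 4285 \cdot \frac{1}{27972} - - \frac{31604}{44107} = \frac{4285}{27972} + \frac{31604}{44107} = \frac{153289369}{176251572}$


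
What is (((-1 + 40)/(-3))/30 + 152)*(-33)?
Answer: -50017/10 ≈ -5001.7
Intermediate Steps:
(((-1 + 40)/(-3))/30 + 152)*(-33) = ((39*(-⅓))*(1/30) + 152)*(-33) = (-13*1/30 + 152)*(-33) = (-13/30 + 152)*(-33) = (4547/30)*(-33) = -50017/10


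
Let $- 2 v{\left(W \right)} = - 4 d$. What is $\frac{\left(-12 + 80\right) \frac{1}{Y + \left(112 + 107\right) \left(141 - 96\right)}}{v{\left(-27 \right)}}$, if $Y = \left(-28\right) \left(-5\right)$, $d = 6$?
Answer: $\frac{17}{29985} \approx 0.00056695$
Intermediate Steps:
$Y = 140$
$v{\left(W \right)} = 12$ ($v{\left(W \right)} = - \frac{\left(-4\right) 6}{2} = \left(- \frac{1}{2}\right) \left(-24\right) = 12$)
$\frac{\left(-12 + 80\right) \frac{1}{Y + \left(112 + 107\right) \left(141 - 96\right)}}{v{\left(-27 \right)}} = \frac{\left(-12 + 80\right) \frac{1}{140 + \left(112 + 107\right) \left(141 - 96\right)}}{12} = \frac{68}{140 + 219 \cdot 45} \cdot \frac{1}{12} = \frac{68}{140 + 9855} \cdot \frac{1}{12} = \frac{68}{9995} \cdot \frac{1}{12} = \frac{17}{29985}$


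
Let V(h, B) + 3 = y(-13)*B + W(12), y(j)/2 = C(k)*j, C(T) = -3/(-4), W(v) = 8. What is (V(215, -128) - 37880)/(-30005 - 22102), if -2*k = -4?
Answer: 11793/17369 ≈ 0.67897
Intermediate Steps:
k = 2 (k = -½*(-4) = 2)
C(T) = ¾ (C(T) = -3*(-¼) = ¾)
y(j) = 3*j/2 (y(j) = 2*(3*j/4) = 3*j/2)
V(h, B) = 5 - 39*B/2 (V(h, B) = -3 + (((3/2)*(-13))*B + 8) = -3 + (-39*B/2 + 8) = -3 + (8 - 39*B/2) = 5 - 39*B/2)
(V(215, -128) - 37880)/(-30005 - 22102) = ((5 - 39/2*(-128)) - 37880)/(-30005 - 22102) = ((5 + 2496) - 37880)/(-52107) = (2501 - 37880)*(-1/52107) = -35379*(-1/52107) = 11793/17369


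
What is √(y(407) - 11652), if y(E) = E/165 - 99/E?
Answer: I*√3588422430/555 ≈ 107.93*I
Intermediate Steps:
y(E) = -99/E + E/165 (y(E) = E*(1/165) - 99/E = E/165 - 99/E = -99/E + E/165)
√(y(407) - 11652) = √((-99/407 + (1/165)*407) - 11652) = √((-99*1/407 + 37/15) - 11652) = √((-9/37 + 37/15) - 11652) = √(1234/555 - 11652) = √(-6465626/555) = I*√3588422430/555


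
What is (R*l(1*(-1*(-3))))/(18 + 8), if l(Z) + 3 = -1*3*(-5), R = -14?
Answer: -84/13 ≈ -6.4615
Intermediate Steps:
l(Z) = 12 (l(Z) = -3 - 1*3*(-5) = -3 - 3*(-5) = -3 + 15 = 12)
(R*l(1*(-1*(-3))))/(18 + 8) = (-14*12)/(18 + 8) = -168/26 = -168*1/26 = -84/13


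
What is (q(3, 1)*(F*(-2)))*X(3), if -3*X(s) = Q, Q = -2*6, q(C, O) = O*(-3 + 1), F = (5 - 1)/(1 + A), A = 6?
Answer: 64/7 ≈ 9.1429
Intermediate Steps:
F = 4/7 (F = (5 - 1)/(1 + 6) = 4/7 ≈ 0.57143)
q(C, O) = -2*O (q(C, O) = O*(-2) = -2*O)
Q = -12
X(s) = 4 (X(s) = -⅓*(-12) = 4)
(q(3, 1)*(F*(-2)))*X(3) = ((-2*1)*((4/7)*(-2)))*4 = -2*(-8/7)*4 = (16/7)*4 = 64/7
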